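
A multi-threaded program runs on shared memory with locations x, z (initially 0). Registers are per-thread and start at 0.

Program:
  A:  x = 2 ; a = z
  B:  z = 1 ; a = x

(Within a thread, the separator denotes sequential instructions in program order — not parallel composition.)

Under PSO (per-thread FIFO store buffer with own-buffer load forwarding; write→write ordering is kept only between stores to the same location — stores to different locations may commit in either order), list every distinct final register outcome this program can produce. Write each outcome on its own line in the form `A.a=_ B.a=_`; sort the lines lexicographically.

outcome vector order: (A.a,B.a)
|PSO outcomes| = 4

A.a=0 B.a=0
A.a=0 B.a=2
A.a=1 B.a=0
A.a=1 B.a=2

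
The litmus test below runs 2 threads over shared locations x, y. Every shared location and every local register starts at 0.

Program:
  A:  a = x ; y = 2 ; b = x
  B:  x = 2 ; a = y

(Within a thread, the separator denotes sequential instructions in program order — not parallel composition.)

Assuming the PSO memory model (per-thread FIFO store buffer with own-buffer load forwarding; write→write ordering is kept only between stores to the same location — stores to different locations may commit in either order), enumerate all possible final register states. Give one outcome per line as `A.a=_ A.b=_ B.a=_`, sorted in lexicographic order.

outcome vector order: (A.a,A.b,B.a)
|PSO outcomes| = 6

A.a=0 A.b=0 B.a=0
A.a=0 A.b=0 B.a=2
A.a=0 A.b=2 B.a=0
A.a=0 A.b=2 B.a=2
A.a=2 A.b=2 B.a=0
A.a=2 A.b=2 B.a=2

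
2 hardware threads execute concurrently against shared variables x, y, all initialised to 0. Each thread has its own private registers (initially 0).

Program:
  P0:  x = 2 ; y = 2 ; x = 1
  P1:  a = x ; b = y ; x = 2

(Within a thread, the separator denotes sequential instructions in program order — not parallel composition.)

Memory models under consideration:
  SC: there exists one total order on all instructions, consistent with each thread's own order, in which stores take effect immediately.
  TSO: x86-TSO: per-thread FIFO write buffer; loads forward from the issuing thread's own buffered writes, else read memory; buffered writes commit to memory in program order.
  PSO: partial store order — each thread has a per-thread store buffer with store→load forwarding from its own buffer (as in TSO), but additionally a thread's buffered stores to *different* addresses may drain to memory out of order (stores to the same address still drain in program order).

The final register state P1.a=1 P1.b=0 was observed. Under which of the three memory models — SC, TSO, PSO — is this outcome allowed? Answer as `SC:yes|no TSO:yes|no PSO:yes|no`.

SC:no TSO:no PSO:yes

outcome vector order: (P1.a,P1.b)
under SC → (0,0); (0,2); (1,2); (2,0); (2,2)
under TSO → (0,0); (0,2); (1,2); (2,0); (2,2)
under PSO → (0,0); (0,2); (1,0); (1,2); (2,0); (2,2)
target (1,0) ∈ {PSO}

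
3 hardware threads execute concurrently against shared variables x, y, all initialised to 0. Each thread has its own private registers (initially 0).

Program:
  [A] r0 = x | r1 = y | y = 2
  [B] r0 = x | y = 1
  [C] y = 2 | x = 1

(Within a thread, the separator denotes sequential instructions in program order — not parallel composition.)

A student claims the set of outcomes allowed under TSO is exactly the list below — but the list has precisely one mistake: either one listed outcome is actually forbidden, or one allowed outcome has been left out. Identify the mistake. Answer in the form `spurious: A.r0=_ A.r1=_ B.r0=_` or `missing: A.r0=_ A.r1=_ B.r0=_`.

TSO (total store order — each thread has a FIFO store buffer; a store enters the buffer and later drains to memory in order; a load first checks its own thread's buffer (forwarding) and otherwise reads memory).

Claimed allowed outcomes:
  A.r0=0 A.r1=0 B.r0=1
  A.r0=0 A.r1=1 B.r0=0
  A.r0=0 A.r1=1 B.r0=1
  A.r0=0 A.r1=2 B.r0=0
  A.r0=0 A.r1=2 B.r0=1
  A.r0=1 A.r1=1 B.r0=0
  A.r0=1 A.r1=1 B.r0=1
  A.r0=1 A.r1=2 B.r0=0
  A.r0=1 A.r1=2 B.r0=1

missing: A.r0=0 A.r1=0 B.r0=0

outcome vector order: (A.r0,A.r1,B.r0)
under TSO → (0,0,0), (0,0,1), (0,1,0), (0,1,1), (0,2,0), (0,2,1), (1,1,0), (1,1,1), (1,2,0), (1,2,1)
TSO∖claimed = {(0,0,0)}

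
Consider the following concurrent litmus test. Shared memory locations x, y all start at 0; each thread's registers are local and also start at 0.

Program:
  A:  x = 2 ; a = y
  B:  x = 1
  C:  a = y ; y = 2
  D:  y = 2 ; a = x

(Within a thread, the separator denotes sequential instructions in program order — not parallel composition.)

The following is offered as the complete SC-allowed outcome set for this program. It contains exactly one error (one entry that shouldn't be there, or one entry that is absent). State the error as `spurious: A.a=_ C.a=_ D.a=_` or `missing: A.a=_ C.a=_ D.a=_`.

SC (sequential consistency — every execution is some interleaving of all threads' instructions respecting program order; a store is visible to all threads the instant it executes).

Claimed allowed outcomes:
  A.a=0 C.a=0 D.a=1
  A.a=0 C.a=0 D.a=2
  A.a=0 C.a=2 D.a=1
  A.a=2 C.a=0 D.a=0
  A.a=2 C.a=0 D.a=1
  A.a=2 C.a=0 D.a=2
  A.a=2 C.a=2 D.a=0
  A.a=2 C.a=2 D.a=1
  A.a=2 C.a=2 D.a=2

missing: A.a=0 C.a=2 D.a=2

outcome vector order: (A.a,C.a,D.a)
SC (10): 001; 002; 021; 022; 200; 201; 202; 220; 221; 222
SC∖claimed = {022}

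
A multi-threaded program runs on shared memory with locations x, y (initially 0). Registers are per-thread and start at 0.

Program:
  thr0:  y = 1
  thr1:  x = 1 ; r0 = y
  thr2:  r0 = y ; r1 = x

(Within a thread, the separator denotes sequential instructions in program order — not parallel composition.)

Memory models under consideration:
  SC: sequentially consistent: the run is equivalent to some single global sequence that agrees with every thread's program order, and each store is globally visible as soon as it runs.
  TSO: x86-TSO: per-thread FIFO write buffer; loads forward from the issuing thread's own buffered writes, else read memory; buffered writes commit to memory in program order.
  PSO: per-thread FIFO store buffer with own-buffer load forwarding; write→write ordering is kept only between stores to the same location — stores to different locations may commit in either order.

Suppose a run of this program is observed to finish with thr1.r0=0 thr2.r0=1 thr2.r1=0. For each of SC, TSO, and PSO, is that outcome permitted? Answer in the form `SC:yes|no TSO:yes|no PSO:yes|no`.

SC:no TSO:yes PSO:yes

outcome vector order: (thr1.r0,thr2.r0,thr2.r1)
SC (7): (0,0,0), (0,0,1), (0,1,1), (1,0,0), (1,0,1), (1,1,0), (1,1,1)
TSO (8): (0,0,0), (0,0,1), (0,1,0), (0,1,1), (1,0,0), (1,0,1), (1,1,0), (1,1,1)
PSO (8): (0,0,0), (0,0,1), (0,1,0), (0,1,1), (1,0,0), (1,0,1), (1,1,0), (1,1,1)
target (0,1,0) ∈ {TSO,PSO}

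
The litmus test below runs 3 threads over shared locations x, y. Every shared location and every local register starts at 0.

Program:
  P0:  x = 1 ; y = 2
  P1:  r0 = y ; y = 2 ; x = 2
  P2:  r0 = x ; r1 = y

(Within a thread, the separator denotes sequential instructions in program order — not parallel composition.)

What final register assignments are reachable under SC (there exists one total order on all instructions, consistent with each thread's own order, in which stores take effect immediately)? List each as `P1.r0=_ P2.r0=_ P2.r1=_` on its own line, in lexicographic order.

P1.r0=0 P2.r0=0 P2.r1=0
P1.r0=0 P2.r0=0 P2.r1=2
P1.r0=0 P2.r0=1 P2.r1=0
P1.r0=0 P2.r0=1 P2.r1=2
P1.r0=0 P2.r0=2 P2.r1=2
P1.r0=2 P2.r0=0 P2.r1=0
P1.r0=2 P2.r0=0 P2.r1=2
P1.r0=2 P2.r0=1 P2.r1=0
P1.r0=2 P2.r0=1 P2.r1=2
P1.r0=2 P2.r0=2 P2.r1=2

outcome vector order: (P1.r0,P2.r0,P2.r1)
|SC outcomes| = 10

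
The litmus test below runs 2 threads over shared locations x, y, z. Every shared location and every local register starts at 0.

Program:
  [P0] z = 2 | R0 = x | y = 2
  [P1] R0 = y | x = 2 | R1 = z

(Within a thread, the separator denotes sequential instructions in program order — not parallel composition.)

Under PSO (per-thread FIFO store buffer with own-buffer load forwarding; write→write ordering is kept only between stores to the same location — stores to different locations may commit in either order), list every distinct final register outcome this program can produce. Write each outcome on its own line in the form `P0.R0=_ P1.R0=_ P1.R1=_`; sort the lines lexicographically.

outcome vector order: (P0.R0,P1.R0,P1.R1)
|PSO outcomes| = 6

P0.R0=0 P1.R0=0 P1.R1=0
P0.R0=0 P1.R0=0 P1.R1=2
P0.R0=0 P1.R0=2 P1.R1=0
P0.R0=0 P1.R0=2 P1.R1=2
P0.R0=2 P1.R0=0 P1.R1=0
P0.R0=2 P1.R0=0 P1.R1=2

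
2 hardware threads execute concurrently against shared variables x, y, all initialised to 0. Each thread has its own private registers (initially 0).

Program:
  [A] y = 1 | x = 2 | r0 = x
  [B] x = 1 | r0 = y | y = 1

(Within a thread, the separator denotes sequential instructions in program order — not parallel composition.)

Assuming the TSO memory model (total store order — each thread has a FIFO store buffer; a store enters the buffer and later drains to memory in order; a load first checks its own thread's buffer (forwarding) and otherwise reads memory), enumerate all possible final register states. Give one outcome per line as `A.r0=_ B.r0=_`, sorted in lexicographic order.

outcome vector order: (A.r0,B.r0)
|TSO outcomes| = 4

A.r0=1 B.r0=0
A.r0=1 B.r0=1
A.r0=2 B.r0=0
A.r0=2 B.r0=1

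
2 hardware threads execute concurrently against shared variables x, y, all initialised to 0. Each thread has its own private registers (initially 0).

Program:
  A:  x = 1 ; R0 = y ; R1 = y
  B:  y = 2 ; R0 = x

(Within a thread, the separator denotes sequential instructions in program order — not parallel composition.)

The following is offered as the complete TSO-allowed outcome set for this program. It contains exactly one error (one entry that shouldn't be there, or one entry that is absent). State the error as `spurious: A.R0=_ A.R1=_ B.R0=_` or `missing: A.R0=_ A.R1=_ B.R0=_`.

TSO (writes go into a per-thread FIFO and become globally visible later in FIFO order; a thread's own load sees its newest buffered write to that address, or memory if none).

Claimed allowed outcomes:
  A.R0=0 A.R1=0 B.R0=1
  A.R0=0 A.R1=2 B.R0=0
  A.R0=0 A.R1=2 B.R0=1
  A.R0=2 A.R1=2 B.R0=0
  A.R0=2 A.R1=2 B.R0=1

outcome vector order: (A.R0,A.R1,B.R0)
[TSO] allowed = {000; 001; 020; 021; 220; 221}
TSO∖claimed = {000}

missing: A.R0=0 A.R1=0 B.R0=0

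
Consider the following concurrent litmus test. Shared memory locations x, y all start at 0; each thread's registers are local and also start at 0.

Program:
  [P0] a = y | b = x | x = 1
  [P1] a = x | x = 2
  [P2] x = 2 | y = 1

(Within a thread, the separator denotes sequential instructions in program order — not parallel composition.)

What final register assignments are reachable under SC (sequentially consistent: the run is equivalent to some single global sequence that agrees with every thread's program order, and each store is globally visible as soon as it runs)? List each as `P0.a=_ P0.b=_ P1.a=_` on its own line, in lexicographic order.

outcome vector order: (P0.a,P0.b,P1.a)
|SC outcomes| = 9

P0.a=0 P0.b=0 P1.a=0
P0.a=0 P0.b=0 P1.a=1
P0.a=0 P0.b=0 P1.a=2
P0.a=0 P0.b=2 P1.a=0
P0.a=0 P0.b=2 P1.a=1
P0.a=0 P0.b=2 P1.a=2
P0.a=1 P0.b=2 P1.a=0
P0.a=1 P0.b=2 P1.a=1
P0.a=1 P0.b=2 P1.a=2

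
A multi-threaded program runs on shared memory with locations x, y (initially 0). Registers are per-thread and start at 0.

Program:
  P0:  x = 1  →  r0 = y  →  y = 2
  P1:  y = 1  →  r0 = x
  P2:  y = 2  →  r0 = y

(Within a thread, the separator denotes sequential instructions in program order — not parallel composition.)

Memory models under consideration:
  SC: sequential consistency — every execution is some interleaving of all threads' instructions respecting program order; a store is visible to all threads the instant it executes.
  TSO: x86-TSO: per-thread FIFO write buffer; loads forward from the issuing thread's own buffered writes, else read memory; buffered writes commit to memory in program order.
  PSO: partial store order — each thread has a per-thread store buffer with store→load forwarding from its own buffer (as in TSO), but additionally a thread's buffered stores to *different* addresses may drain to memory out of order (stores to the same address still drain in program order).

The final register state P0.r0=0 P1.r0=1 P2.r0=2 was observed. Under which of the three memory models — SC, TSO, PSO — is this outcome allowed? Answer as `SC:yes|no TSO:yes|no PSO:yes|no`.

SC:yes TSO:yes PSO:yes

outcome vector order: (P0.r0,P1.r0,P2.r0)
SC (9): 011; 012; 101; 102; 111; 112; 202; 211; 212
TSO (12): 001; 002; 011; 012; 101; 102; 111; 112; 201; 202; 211; 212
PSO (12): 001; 002; 011; 012; 101; 102; 111; 112; 201; 202; 211; 212
target 012 ∈ {SC,TSO,PSO}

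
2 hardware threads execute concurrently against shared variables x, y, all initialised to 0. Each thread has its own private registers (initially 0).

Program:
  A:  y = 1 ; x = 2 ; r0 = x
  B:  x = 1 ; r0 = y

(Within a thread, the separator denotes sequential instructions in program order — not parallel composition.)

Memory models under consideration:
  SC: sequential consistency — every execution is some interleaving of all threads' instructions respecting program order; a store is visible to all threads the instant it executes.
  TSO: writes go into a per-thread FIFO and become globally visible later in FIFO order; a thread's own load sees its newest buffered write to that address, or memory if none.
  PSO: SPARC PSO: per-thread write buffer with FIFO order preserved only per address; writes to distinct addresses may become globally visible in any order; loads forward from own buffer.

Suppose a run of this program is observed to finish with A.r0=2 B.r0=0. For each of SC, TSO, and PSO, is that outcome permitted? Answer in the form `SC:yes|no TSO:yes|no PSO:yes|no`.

SC:yes TSO:yes PSO:yes

outcome vector order: (A.r0,B.r0)
SC: 3 outcomes — {1/1 2/0 2/1}
TSO: 4 outcomes — {1/0 1/1 2/0 2/1}
PSO: 4 outcomes — {1/0 1/1 2/0 2/1}
target 2/0 ∈ {SC,TSO,PSO}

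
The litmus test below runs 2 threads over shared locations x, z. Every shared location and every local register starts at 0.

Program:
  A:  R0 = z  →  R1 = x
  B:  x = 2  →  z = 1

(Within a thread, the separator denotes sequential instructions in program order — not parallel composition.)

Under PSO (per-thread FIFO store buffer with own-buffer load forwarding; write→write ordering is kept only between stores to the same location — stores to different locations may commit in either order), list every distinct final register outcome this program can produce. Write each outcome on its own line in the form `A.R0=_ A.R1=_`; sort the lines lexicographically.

A.R0=0 A.R1=0
A.R0=0 A.R1=2
A.R0=1 A.R1=0
A.R0=1 A.R1=2

outcome vector order: (A.R0,A.R1)
|PSO outcomes| = 4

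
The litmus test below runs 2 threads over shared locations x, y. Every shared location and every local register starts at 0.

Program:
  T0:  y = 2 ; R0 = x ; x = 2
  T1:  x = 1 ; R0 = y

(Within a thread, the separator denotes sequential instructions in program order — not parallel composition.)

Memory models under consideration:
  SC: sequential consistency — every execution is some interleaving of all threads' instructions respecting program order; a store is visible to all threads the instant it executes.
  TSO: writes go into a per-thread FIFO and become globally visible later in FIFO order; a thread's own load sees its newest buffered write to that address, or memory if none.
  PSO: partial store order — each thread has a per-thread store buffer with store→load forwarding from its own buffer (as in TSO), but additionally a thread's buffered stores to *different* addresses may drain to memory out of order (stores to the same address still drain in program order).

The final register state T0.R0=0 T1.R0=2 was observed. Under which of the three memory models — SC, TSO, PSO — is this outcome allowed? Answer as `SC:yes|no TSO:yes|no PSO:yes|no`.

SC:yes TSO:yes PSO:yes

outcome vector order: (T0.R0,T1.R0)
SC (3): 0/2; 1/0; 1/2
TSO (4): 0/0; 0/2; 1/0; 1/2
PSO (4): 0/0; 0/2; 1/0; 1/2
target 0/2 ∈ {SC,TSO,PSO}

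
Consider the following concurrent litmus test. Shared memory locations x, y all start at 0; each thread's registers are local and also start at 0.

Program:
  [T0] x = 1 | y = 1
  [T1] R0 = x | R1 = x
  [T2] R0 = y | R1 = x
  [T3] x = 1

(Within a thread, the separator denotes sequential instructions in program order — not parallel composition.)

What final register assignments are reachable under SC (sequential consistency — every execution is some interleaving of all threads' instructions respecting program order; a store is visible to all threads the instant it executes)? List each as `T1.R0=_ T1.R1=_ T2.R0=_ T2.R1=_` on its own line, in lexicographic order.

outcome vector order: (T1.R0,T1.R1,T2.R0,T2.R1)
|SC outcomes| = 9

T1.R0=0 T1.R1=0 T2.R0=0 T2.R1=0
T1.R0=0 T1.R1=0 T2.R0=0 T2.R1=1
T1.R0=0 T1.R1=0 T2.R0=1 T2.R1=1
T1.R0=0 T1.R1=1 T2.R0=0 T2.R1=0
T1.R0=0 T1.R1=1 T2.R0=0 T2.R1=1
T1.R0=0 T1.R1=1 T2.R0=1 T2.R1=1
T1.R0=1 T1.R1=1 T2.R0=0 T2.R1=0
T1.R0=1 T1.R1=1 T2.R0=0 T2.R1=1
T1.R0=1 T1.R1=1 T2.R0=1 T2.R1=1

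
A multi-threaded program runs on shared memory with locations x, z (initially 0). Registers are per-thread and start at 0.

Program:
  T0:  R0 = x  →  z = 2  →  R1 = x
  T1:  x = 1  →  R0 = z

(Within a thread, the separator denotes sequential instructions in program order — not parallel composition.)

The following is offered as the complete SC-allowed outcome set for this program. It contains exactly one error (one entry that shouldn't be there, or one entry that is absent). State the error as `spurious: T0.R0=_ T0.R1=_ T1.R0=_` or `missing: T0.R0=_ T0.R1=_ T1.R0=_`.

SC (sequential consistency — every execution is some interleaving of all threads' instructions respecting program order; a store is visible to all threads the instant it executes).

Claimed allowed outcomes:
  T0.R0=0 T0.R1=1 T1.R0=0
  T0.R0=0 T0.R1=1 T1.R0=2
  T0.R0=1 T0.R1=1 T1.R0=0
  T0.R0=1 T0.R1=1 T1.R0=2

missing: T0.R0=0 T0.R1=0 T1.R0=2

outcome vector order: (T0.R0,T0.R1,T1.R0)
SC: 5 outcomes — {002 010 012 110 112}
SC∖claimed = {002}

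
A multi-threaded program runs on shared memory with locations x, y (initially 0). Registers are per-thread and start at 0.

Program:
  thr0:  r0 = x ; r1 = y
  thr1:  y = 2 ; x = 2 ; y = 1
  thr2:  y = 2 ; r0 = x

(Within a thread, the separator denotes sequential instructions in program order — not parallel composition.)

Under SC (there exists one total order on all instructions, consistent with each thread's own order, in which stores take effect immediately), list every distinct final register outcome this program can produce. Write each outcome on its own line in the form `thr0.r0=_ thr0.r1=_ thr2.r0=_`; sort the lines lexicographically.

thr0.r0=0 thr0.r1=0 thr2.r0=0
thr0.r0=0 thr0.r1=0 thr2.r0=2
thr0.r0=0 thr0.r1=1 thr2.r0=0
thr0.r0=0 thr0.r1=1 thr2.r0=2
thr0.r0=0 thr0.r1=2 thr2.r0=0
thr0.r0=0 thr0.r1=2 thr2.r0=2
thr0.r0=2 thr0.r1=1 thr2.r0=0
thr0.r0=2 thr0.r1=1 thr2.r0=2
thr0.r0=2 thr0.r1=2 thr2.r0=0
thr0.r0=2 thr0.r1=2 thr2.r0=2

outcome vector order: (thr0.r0,thr0.r1,thr2.r0)
|SC outcomes| = 10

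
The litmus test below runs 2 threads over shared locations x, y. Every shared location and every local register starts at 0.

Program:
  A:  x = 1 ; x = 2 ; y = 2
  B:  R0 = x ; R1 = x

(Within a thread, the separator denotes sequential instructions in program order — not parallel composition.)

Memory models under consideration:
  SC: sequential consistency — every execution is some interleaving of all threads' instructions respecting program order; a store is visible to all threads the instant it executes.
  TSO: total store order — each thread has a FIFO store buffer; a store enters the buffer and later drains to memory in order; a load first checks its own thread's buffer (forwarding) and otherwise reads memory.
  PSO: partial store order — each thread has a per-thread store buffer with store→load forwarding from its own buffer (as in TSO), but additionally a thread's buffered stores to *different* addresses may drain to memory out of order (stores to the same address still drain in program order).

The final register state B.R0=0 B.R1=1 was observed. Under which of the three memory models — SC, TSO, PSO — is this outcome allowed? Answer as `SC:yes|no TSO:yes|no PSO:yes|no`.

SC:yes TSO:yes PSO:yes

outcome vector order: (B.R0,B.R1)
under SC → <0 0>; <0 1>; <0 2>; <1 1>; <1 2>; <2 2>
under TSO → <0 0>; <0 1>; <0 2>; <1 1>; <1 2>; <2 2>
under PSO → <0 0>; <0 1>; <0 2>; <1 1>; <1 2>; <2 2>
target <0 1> ∈ {SC,TSO,PSO}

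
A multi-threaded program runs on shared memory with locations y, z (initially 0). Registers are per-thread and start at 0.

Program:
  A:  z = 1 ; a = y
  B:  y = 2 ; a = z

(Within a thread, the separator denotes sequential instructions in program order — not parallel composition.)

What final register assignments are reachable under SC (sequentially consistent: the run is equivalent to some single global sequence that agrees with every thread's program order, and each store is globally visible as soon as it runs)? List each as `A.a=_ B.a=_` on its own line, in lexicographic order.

outcome vector order: (A.a,B.a)
|SC outcomes| = 3

A.a=0 B.a=1
A.a=2 B.a=0
A.a=2 B.a=1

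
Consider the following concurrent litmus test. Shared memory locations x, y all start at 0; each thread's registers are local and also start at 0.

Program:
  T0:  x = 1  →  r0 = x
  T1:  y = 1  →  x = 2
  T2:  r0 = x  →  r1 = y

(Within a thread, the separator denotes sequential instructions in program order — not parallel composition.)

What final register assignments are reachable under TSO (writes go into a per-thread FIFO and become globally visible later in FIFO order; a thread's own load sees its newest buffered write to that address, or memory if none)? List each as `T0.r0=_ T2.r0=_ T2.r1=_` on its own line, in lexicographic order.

outcome vector order: (T0.r0,T2.r0,T2.r1)
|TSO outcomes| = 10

T0.r0=1 T2.r0=0 T2.r1=0
T0.r0=1 T2.r0=0 T2.r1=1
T0.r0=1 T2.r0=1 T2.r1=0
T0.r0=1 T2.r0=1 T2.r1=1
T0.r0=1 T2.r0=2 T2.r1=1
T0.r0=2 T2.r0=0 T2.r1=0
T0.r0=2 T2.r0=0 T2.r1=1
T0.r0=2 T2.r0=1 T2.r1=0
T0.r0=2 T2.r0=1 T2.r1=1
T0.r0=2 T2.r0=2 T2.r1=1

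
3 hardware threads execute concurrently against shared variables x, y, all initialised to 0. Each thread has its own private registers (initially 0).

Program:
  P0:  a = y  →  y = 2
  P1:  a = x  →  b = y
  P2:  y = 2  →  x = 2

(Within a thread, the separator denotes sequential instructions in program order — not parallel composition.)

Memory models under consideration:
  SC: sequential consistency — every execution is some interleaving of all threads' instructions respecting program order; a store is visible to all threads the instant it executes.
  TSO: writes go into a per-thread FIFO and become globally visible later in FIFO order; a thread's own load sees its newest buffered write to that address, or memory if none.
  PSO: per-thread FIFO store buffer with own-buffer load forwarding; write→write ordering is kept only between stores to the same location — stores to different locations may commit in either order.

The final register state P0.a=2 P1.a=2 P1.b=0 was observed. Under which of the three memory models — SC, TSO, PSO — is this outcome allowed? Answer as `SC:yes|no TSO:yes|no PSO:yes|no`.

SC:no TSO:no PSO:yes

outcome vector order: (P0.a,P1.a,P1.b)
SC: 6 outcomes — {0/0/0, 0/0/2, 0/2/2, 2/0/0, 2/0/2, 2/2/2}
TSO: 6 outcomes — {0/0/0, 0/0/2, 0/2/2, 2/0/0, 2/0/2, 2/2/2}
PSO: 8 outcomes — {0/0/0, 0/0/2, 0/2/0, 0/2/2, 2/0/0, 2/0/2, 2/2/0, 2/2/2}
target 2/2/0 ∈ {PSO}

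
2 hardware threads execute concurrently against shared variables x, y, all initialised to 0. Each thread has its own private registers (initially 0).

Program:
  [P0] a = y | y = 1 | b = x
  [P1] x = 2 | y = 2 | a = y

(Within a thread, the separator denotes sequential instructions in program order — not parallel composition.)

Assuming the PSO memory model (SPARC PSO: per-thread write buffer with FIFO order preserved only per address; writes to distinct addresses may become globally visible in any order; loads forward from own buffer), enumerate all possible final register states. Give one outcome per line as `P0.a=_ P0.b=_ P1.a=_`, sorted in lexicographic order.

outcome vector order: (P0.a,P0.b,P1.a)
|PSO outcomes| = 8

P0.a=0 P0.b=0 P1.a=1
P0.a=0 P0.b=0 P1.a=2
P0.a=0 P0.b=2 P1.a=1
P0.a=0 P0.b=2 P1.a=2
P0.a=2 P0.b=0 P1.a=1
P0.a=2 P0.b=0 P1.a=2
P0.a=2 P0.b=2 P1.a=1
P0.a=2 P0.b=2 P1.a=2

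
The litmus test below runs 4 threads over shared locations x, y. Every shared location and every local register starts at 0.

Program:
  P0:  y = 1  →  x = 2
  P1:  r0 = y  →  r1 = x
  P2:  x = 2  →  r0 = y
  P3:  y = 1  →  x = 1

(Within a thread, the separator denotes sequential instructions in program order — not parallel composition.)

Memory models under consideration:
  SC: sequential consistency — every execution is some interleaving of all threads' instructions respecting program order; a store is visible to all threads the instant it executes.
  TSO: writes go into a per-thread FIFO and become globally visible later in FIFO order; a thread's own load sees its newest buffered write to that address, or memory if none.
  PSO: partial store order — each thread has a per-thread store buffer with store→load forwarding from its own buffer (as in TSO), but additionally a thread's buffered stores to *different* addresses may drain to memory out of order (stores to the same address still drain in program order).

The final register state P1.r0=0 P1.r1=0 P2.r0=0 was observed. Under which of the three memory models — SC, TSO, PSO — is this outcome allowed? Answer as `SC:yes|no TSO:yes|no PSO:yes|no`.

outcome vector order: (P1.r0,P1.r1,P2.r0)
under SC → 000, 001, 010, 011, 020, 021, 101, 110, 111, 120, 121
under TSO → 000, 001, 010, 011, 020, 021, 100, 101, 110, 111, 120, 121
under PSO → 000, 001, 010, 011, 020, 021, 100, 101, 110, 111, 120, 121
target 000 ∈ {SC,TSO,PSO}

SC:yes TSO:yes PSO:yes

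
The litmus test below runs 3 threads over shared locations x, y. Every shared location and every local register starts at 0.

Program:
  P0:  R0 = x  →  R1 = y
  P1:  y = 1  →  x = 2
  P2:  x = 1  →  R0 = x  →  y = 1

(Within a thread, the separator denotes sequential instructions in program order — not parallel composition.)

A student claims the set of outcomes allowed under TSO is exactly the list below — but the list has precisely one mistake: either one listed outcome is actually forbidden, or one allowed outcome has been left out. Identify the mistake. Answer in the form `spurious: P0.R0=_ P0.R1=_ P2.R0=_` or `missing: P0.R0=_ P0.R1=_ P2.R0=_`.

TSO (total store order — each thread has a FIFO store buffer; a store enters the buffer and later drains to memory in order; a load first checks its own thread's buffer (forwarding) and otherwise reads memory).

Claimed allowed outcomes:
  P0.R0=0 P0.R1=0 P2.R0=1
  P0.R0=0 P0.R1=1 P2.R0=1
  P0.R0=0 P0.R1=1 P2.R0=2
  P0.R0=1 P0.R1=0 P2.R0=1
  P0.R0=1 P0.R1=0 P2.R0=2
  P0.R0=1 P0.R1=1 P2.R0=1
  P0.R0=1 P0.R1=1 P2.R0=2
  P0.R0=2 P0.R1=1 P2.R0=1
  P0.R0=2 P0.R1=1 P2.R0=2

outcome vector order: (P0.R0,P0.R1,P2.R0)
TSO: 10 outcomes — {<0 0 1> <0 0 2> <0 1 1> <0 1 2> <1 0 1> <1 0 2> <1 1 1> <1 1 2> <2 1 1> <2 1 2>}
TSO∖claimed = {<0 0 2>}

missing: P0.R0=0 P0.R1=0 P2.R0=2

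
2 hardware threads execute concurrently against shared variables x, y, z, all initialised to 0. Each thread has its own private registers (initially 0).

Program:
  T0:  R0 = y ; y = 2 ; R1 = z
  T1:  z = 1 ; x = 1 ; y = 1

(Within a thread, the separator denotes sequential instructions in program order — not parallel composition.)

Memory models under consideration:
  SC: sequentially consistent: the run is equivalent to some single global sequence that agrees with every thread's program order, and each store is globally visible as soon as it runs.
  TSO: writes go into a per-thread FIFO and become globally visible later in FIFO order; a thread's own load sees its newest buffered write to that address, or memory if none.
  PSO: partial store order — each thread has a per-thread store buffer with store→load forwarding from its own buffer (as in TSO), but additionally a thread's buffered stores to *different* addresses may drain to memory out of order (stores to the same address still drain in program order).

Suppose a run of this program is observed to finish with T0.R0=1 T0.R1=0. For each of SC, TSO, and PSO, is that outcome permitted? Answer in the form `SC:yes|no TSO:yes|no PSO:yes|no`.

outcome vector order: (T0.R0,T0.R1)
[SC] allowed = {<0 0> <0 1> <1 1>}
[TSO] allowed = {<0 0> <0 1> <1 1>}
[PSO] allowed = {<0 0> <0 1> <1 0> <1 1>}
target <1 0> ∈ {PSO}

SC:no TSO:no PSO:yes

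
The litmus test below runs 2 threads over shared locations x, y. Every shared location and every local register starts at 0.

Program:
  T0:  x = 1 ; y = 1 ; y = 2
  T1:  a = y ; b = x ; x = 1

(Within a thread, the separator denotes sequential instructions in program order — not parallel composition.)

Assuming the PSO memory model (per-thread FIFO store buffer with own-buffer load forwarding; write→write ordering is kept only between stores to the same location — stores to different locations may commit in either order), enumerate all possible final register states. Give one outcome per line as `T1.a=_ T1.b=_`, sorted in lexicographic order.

outcome vector order: (T1.a,T1.b)
|PSO outcomes| = 6

T1.a=0 T1.b=0
T1.a=0 T1.b=1
T1.a=1 T1.b=0
T1.a=1 T1.b=1
T1.a=2 T1.b=0
T1.a=2 T1.b=1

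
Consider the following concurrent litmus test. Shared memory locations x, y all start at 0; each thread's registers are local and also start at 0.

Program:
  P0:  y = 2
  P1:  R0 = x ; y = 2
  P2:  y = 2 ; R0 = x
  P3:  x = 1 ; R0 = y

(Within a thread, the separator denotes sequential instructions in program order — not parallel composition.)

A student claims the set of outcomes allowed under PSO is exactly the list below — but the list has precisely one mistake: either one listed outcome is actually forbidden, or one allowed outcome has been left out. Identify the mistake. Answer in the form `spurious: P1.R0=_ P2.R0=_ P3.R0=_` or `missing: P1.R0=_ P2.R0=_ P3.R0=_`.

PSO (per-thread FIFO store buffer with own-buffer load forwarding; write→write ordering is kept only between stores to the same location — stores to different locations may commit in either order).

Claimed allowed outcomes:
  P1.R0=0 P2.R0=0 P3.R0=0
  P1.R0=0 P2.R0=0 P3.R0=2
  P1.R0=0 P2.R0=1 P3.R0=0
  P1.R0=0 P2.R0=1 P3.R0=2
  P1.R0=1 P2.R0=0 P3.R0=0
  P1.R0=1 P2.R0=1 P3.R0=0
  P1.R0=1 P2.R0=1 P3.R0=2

missing: P1.R0=1 P2.R0=0 P3.R0=2

outcome vector order: (P1.R0,P2.R0,P3.R0)
[PSO] allowed = {0/0/0, 0/0/2, 0/1/0, 0/1/2, 1/0/0, 1/0/2, 1/1/0, 1/1/2}
PSO∖claimed = {1/0/2}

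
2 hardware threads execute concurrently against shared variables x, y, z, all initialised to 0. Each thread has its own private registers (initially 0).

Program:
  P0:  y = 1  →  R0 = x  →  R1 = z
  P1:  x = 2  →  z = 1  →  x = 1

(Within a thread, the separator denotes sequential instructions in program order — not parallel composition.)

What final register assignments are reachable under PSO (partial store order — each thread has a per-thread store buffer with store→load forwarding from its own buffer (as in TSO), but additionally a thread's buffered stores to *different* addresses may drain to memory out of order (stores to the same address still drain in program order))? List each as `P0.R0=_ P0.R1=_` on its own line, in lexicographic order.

P0.R0=0 P0.R1=0
P0.R0=0 P0.R1=1
P0.R0=1 P0.R1=0
P0.R0=1 P0.R1=1
P0.R0=2 P0.R1=0
P0.R0=2 P0.R1=1

outcome vector order: (P0.R0,P0.R1)
|PSO outcomes| = 6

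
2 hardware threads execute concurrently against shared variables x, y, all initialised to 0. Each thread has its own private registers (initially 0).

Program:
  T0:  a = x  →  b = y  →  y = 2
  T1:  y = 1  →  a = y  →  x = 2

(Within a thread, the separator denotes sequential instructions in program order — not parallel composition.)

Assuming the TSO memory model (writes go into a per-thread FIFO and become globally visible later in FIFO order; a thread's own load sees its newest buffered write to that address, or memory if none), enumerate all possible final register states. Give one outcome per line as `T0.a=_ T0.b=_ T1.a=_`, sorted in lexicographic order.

T0.a=0 T0.b=0 T1.a=1
T0.a=0 T0.b=0 T1.a=2
T0.a=0 T0.b=1 T1.a=1
T0.a=0 T0.b=1 T1.a=2
T0.a=2 T0.b=1 T1.a=1

outcome vector order: (T0.a,T0.b,T1.a)
|TSO outcomes| = 5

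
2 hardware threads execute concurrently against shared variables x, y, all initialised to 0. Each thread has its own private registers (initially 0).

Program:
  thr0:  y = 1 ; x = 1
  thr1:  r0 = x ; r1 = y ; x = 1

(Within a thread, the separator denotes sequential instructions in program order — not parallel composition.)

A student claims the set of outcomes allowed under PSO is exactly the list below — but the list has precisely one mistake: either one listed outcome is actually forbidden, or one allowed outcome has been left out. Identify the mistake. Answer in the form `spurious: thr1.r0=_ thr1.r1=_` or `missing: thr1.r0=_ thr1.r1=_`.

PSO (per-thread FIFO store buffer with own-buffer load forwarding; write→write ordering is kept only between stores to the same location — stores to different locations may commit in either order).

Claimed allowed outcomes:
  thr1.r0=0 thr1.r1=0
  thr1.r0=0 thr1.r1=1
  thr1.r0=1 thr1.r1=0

outcome vector order: (thr1.r0,thr1.r1)
PSO: 4 outcomes — {00, 01, 10, 11}
PSO∖claimed = {11}

missing: thr1.r0=1 thr1.r1=1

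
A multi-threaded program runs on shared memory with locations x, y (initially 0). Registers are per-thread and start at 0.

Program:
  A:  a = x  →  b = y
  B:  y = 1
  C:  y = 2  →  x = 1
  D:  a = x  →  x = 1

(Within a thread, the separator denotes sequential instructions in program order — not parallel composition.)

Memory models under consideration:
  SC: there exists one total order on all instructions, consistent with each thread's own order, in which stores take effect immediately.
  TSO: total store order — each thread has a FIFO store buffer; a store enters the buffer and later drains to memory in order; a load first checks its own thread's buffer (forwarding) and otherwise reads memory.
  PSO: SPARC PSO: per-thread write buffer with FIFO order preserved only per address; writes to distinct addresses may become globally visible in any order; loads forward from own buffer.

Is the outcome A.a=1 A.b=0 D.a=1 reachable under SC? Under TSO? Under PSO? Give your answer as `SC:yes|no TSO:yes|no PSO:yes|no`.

SC:no TSO:no PSO:yes

outcome vector order: (A.a,A.b,D.a)
SC: 11 outcomes — {(0,0,0) (0,0,1) (0,1,0) (0,1,1) (0,2,0) (0,2,1) (1,0,0) (1,1,0) (1,1,1) (1,2,0) (1,2,1)}
TSO: 11 outcomes — {(0,0,0) (0,0,1) (0,1,0) (0,1,1) (0,2,0) (0,2,1) (1,0,0) (1,1,0) (1,1,1) (1,2,0) (1,2,1)}
PSO: 12 outcomes — {(0,0,0) (0,0,1) (0,1,0) (0,1,1) (0,2,0) (0,2,1) (1,0,0) (1,0,1) (1,1,0) (1,1,1) (1,2,0) (1,2,1)}
target (1,0,1) ∈ {PSO}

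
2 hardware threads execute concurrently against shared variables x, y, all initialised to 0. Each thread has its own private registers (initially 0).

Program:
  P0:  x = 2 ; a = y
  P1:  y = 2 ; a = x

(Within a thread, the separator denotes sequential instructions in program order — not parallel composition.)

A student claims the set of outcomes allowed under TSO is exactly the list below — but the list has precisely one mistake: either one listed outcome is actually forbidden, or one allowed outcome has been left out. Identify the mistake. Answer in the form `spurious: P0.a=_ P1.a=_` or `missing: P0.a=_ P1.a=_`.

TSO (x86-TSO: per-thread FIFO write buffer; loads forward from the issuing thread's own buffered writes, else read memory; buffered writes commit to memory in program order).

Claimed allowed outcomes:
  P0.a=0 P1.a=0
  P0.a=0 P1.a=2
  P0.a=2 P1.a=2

outcome vector order: (P0.a,P1.a)
under TSO → 0/0, 0/2, 2/0, 2/2
TSO∖claimed = {2/0}

missing: P0.a=2 P1.a=0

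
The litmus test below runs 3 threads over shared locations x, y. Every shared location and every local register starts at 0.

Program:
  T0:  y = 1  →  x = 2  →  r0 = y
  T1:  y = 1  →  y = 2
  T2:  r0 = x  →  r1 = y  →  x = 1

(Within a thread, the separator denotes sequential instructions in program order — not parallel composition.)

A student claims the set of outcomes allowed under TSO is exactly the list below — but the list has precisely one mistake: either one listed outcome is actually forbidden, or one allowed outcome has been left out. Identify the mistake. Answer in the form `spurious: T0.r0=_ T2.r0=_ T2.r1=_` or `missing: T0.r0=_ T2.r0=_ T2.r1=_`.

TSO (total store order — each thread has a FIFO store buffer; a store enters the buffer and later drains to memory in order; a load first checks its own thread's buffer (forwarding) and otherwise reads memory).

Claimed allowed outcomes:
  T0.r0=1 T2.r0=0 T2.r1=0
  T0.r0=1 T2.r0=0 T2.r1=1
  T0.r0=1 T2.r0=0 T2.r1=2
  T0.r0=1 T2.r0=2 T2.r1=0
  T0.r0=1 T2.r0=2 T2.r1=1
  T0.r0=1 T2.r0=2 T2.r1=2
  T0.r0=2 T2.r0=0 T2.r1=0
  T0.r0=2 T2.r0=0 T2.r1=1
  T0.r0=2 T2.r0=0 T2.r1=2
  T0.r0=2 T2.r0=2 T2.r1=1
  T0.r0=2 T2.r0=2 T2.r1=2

spurious: T0.r0=1 T2.r0=2 T2.r1=0

outcome vector order: (T0.r0,T2.r0,T2.r1)
TSO (10): 1/0/0, 1/0/1, 1/0/2, 1/2/1, 1/2/2, 2/0/0, 2/0/1, 2/0/2, 2/2/1, 2/2/2
claimed∖TSO = {1/2/0}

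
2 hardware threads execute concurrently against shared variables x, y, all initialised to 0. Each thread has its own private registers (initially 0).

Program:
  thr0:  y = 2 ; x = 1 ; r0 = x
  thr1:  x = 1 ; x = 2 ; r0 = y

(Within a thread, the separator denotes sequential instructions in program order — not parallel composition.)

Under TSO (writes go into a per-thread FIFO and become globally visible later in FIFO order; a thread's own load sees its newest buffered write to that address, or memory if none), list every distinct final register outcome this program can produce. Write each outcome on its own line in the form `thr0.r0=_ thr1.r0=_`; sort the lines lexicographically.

thr0.r0=1 thr1.r0=0
thr0.r0=1 thr1.r0=2
thr0.r0=2 thr1.r0=0
thr0.r0=2 thr1.r0=2

outcome vector order: (thr0.r0,thr1.r0)
|TSO outcomes| = 4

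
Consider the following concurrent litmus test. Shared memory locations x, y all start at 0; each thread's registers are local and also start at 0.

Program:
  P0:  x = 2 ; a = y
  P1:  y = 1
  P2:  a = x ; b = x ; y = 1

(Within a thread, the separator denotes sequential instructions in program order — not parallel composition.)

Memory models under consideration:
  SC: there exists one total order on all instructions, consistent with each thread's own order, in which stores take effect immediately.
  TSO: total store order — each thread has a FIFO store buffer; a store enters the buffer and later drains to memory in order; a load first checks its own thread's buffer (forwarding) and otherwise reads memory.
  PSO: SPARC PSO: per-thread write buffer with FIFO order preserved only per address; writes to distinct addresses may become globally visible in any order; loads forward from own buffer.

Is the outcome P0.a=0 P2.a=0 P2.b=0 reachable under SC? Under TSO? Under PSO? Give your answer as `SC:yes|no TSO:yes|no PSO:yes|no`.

SC:yes TSO:yes PSO:yes

outcome vector order: (P0.a,P2.a,P2.b)
SC: 6 outcomes — {(0,0,0); (0,0,2); (0,2,2); (1,0,0); (1,0,2); (1,2,2)}
TSO: 6 outcomes — {(0,0,0); (0,0,2); (0,2,2); (1,0,0); (1,0,2); (1,2,2)}
PSO: 6 outcomes — {(0,0,0); (0,0,2); (0,2,2); (1,0,0); (1,0,2); (1,2,2)}
target (0,0,0) ∈ {SC,TSO,PSO}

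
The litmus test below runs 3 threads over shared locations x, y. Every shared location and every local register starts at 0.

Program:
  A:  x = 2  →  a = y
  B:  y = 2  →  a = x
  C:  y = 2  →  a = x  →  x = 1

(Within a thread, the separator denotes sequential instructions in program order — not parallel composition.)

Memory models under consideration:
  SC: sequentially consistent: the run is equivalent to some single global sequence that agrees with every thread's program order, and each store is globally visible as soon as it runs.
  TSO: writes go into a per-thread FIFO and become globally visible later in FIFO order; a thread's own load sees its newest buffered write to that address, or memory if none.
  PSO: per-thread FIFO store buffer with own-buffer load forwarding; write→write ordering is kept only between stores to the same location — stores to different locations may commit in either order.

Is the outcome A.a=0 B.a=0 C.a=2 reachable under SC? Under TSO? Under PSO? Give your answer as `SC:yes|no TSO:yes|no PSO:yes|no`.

outcome vector order: (A.a,B.a,C.a)
under SC → 0/1/2 0/2/2 2/0/0 2/0/2 2/1/0 2/1/2 2/2/0 2/2/2
under TSO → 0/0/0 0/0/2 0/1/0 0/1/2 0/2/0 0/2/2 2/0/0 2/0/2 2/1/0 2/1/2 2/2/0 2/2/2
under PSO → 0/0/0 0/0/2 0/1/0 0/1/2 0/2/0 0/2/2 2/0/0 2/0/2 2/1/0 2/1/2 2/2/0 2/2/2
target 0/0/2 ∈ {TSO,PSO}

SC:no TSO:yes PSO:yes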